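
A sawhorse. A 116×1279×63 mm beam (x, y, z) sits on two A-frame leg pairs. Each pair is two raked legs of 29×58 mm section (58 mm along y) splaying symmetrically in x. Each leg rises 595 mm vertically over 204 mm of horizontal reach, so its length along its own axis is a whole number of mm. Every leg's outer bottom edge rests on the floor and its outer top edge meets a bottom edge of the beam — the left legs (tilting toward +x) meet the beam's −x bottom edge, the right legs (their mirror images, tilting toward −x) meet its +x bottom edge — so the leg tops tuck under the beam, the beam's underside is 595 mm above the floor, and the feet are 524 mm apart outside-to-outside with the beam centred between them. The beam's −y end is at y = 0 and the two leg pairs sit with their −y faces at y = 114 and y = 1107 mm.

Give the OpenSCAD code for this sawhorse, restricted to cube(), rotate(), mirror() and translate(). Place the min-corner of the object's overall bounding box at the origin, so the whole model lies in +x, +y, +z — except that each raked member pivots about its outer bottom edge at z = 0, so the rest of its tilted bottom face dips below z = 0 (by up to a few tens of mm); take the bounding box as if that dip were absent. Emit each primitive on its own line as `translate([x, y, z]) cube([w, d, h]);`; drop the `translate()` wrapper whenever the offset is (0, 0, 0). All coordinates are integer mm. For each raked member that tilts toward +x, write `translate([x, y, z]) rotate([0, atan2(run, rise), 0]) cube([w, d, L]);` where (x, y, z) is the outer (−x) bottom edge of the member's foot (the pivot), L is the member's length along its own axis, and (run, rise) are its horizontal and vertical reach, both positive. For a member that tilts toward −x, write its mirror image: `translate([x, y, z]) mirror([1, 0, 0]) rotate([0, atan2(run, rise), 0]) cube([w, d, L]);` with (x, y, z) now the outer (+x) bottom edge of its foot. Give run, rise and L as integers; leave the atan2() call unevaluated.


translate([204, 0, 595]) cube([116, 1279, 63]);
translate([0, 114, 0]) rotate([0, atan2(204, 595), 0]) cube([29, 58, 629]);
translate([524, 114, 0]) mirror([1, 0, 0]) rotate([0, atan2(204, 595), 0]) cube([29, 58, 629]);
translate([0, 1107, 0]) rotate([0, atan2(204, 595), 0]) cube([29, 58, 629]);
translate([524, 1107, 0]) mirror([1, 0, 0]) rotate([0, atan2(204, 595), 0]) cube([29, 58, 629]);


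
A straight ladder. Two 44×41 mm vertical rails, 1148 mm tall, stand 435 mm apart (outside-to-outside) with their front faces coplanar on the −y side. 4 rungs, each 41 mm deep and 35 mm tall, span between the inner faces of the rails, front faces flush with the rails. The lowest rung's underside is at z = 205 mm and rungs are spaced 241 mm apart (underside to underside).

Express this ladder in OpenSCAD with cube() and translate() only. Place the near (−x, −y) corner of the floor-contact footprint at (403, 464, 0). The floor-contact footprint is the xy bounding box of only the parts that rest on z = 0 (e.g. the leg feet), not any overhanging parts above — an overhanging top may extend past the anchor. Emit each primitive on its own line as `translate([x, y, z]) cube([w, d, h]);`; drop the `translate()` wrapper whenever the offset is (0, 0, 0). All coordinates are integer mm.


// rung span = 435 - 2*44 = 347
// rung[k] z = 205 + k*241
translate([403, 464, 0]) cube([44, 41, 1148]);
translate([794, 464, 0]) cube([44, 41, 1148]);
translate([447, 464, 205]) cube([347, 41, 35]);
translate([447, 464, 446]) cube([347, 41, 35]);
translate([447, 464, 687]) cube([347, 41, 35]);
translate([447, 464, 928]) cube([347, 41, 35]);


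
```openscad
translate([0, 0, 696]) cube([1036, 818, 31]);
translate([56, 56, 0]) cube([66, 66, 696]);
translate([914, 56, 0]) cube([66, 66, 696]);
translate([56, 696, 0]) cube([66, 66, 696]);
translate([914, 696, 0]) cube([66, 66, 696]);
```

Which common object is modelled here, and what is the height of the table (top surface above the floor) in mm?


A table. The table height is 727 mm.

A 1036×818×31 slab sits at z = 696 on four 66 mm square posts — a table. The top surface is at 696 + 31 = 727 mm.


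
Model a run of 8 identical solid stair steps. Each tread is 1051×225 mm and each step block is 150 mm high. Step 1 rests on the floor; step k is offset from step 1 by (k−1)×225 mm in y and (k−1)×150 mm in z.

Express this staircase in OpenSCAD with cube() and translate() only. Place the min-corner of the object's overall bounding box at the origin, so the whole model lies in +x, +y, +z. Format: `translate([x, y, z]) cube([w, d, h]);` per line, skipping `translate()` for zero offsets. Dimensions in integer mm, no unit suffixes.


cube([1051, 225, 150]);
translate([0, 225, 150]) cube([1051, 225, 150]);
translate([0, 450, 300]) cube([1051, 225, 150]);
translate([0, 675, 450]) cube([1051, 225, 150]);
translate([0, 900, 600]) cube([1051, 225, 150]);
translate([0, 1125, 750]) cube([1051, 225, 150]);
translate([0, 1350, 900]) cube([1051, 225, 150]);
translate([0, 1575, 1050]) cube([1051, 225, 150]);


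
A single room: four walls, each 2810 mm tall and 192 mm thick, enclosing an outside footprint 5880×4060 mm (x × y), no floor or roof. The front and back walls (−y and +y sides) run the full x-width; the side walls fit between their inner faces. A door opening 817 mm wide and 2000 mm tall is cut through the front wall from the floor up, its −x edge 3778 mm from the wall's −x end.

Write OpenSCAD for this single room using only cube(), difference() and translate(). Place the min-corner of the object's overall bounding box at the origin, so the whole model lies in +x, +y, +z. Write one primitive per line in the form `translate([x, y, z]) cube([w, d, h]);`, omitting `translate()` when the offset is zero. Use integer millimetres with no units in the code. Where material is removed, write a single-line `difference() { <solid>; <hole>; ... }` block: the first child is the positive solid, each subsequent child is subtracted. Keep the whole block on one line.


difference() { cube([5880, 192, 2810]); translate([3778, 0, 0]) cube([817, 192, 2000]); }
translate([0, 3868, 0]) cube([5880, 192, 2810]);
translate([0, 192, 0]) cube([192, 3676, 2810]);
translate([5688, 192, 0]) cube([192, 3676, 2810]);


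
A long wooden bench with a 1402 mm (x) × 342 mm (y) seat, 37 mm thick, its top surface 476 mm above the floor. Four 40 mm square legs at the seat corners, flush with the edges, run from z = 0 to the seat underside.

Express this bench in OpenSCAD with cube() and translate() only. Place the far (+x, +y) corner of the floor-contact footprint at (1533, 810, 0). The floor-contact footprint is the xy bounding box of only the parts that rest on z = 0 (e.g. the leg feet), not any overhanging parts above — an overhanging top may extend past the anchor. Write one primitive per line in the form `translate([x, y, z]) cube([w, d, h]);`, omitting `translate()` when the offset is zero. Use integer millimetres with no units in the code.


translate([131, 468, 439]) cube([1402, 342, 37]);
translate([131, 468, 0]) cube([40, 40, 439]);
translate([131, 770, 0]) cube([40, 40, 439]);
translate([1493, 468, 0]) cube([40, 40, 439]);
translate([1493, 770, 0]) cube([40, 40, 439]);


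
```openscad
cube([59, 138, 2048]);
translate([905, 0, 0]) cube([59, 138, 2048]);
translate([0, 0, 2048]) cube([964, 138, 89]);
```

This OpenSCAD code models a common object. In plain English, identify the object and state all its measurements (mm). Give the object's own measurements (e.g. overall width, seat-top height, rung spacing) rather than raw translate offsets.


A door frame. The clear opening is 846 mm wide and 2048 mm high. Two 59 mm wide jambs, 138 mm deep, stand either side of the opening from the floor to the top of the opening. A 89 mm thick head sits across the top of both jambs, spanning the full outside width of the frame.


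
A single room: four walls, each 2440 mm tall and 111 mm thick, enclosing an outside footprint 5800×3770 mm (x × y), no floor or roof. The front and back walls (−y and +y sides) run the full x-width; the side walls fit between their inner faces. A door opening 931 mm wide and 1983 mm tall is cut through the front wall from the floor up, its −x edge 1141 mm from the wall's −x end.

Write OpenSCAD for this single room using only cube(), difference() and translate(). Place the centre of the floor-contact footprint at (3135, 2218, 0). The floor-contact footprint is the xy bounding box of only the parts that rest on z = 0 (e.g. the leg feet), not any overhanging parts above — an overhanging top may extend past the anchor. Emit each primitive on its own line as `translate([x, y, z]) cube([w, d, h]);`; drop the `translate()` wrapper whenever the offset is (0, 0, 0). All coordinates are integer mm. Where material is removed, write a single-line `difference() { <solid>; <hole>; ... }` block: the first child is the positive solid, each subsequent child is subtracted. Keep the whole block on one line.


difference() { translate([235, 333, 0]) cube([5800, 111, 2440]); translate([1376, 333, 0]) cube([931, 111, 1983]); }
translate([235, 3992, 0]) cube([5800, 111, 2440]);
translate([235, 444, 0]) cube([111, 3548, 2440]);
translate([5924, 444, 0]) cube([111, 3548, 2440]);


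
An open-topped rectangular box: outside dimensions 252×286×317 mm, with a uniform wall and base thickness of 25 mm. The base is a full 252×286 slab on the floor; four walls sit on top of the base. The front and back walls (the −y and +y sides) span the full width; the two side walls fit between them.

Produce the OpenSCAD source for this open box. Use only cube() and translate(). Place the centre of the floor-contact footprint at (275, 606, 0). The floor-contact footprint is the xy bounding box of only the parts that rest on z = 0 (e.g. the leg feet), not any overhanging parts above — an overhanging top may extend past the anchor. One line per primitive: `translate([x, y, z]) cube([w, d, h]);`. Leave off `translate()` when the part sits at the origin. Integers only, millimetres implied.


translate([149, 463, 0]) cube([252, 286, 25]);
translate([149, 463, 25]) cube([252, 25, 292]);
translate([149, 724, 25]) cube([252, 25, 292]);
translate([149, 488, 25]) cube([25, 236, 292]);
translate([376, 488, 25]) cube([25, 236, 292]);


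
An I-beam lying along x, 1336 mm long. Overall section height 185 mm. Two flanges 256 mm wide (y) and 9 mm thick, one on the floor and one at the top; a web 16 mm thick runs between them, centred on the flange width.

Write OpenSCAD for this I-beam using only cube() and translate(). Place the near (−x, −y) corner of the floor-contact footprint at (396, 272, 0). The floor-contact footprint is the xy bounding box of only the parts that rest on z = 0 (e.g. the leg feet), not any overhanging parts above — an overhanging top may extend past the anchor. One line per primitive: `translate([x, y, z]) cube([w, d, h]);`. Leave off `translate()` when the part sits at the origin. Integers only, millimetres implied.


translate([396, 272, 0]) cube([1336, 256, 9]);
translate([396, 392, 9]) cube([1336, 16, 167]);
translate([396, 272, 176]) cube([1336, 256, 9]);


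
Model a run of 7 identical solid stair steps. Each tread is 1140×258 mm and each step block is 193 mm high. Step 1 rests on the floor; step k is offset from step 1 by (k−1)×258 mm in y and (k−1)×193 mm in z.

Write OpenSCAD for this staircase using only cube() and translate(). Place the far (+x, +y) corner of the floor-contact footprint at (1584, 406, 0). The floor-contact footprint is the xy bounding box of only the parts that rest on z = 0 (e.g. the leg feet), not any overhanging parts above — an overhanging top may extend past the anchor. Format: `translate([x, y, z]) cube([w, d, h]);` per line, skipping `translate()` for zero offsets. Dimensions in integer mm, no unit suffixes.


translate([444, 148, 0]) cube([1140, 258, 193]);
translate([444, 406, 193]) cube([1140, 258, 193]);
translate([444, 664, 386]) cube([1140, 258, 193]);
translate([444, 922, 579]) cube([1140, 258, 193]);
translate([444, 1180, 772]) cube([1140, 258, 193]);
translate([444, 1438, 965]) cube([1140, 258, 193]);
translate([444, 1696, 1158]) cube([1140, 258, 193]);


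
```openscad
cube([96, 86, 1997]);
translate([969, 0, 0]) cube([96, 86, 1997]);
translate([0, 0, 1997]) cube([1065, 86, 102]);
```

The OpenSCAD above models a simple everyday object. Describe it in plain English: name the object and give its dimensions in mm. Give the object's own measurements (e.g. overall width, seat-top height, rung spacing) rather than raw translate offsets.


A door frame. The clear opening is 873 mm wide and 1997 mm high. Two 96 mm wide jambs, 86 mm deep, stand either side of the opening from the floor to the top of the opening. A 102 mm thick head sits across the top of both jambs, spanning the full outside width of the frame.


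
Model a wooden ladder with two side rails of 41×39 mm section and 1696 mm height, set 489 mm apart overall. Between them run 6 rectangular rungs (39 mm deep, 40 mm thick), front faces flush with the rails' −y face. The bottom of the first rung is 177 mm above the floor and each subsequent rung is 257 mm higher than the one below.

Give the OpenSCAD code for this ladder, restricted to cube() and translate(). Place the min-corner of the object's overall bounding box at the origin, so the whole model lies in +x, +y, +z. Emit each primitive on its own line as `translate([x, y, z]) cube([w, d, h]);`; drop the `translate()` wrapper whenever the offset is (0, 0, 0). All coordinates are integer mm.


cube([41, 39, 1696]);
translate([448, 0, 0]) cube([41, 39, 1696]);
translate([41, 0, 177]) cube([407, 39, 40]);
translate([41, 0, 434]) cube([407, 39, 40]);
translate([41, 0, 691]) cube([407, 39, 40]);
translate([41, 0, 948]) cube([407, 39, 40]);
translate([41, 0, 1205]) cube([407, 39, 40]);
translate([41, 0, 1462]) cube([407, 39, 40]);


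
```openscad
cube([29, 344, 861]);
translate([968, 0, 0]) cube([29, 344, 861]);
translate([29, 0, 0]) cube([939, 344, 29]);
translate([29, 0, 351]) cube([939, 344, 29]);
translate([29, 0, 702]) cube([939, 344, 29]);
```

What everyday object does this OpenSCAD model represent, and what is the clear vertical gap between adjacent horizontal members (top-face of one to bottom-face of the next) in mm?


A bookshelf. The clear shelf gap is 322 mm.

Two tall side panels with 3 horizontal boards between them — a bookshelf. The first two shelf undersides are at z = 0 and z = 351; with shelf thickness 29, the clear gap is 351 − 0 − 29 = 322 mm.


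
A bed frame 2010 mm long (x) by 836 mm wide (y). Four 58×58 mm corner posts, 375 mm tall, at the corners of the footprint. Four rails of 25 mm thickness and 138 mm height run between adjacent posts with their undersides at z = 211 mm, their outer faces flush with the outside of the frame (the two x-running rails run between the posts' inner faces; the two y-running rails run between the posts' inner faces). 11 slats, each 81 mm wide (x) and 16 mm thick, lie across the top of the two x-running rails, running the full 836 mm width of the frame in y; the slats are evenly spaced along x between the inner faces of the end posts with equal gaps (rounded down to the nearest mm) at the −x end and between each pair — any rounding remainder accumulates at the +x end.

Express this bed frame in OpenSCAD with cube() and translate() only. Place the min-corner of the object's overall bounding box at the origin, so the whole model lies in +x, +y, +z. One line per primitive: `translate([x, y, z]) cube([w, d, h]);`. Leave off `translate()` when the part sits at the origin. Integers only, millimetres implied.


cube([58, 58, 375]);
translate([0, 778, 0]) cube([58, 58, 375]);
translate([1952, 0, 0]) cube([58, 58, 375]);
translate([1952, 778, 0]) cube([58, 58, 375]);
translate([58, 0, 211]) cube([1894, 25, 138]);
translate([58, 811, 211]) cube([1894, 25, 138]);
translate([0, 58, 211]) cube([25, 720, 138]);
translate([1985, 58, 211]) cube([25, 720, 138]);
translate([141, 0, 349]) cube([81, 836, 16]);
translate([305, 0, 349]) cube([81, 836, 16]);
translate([469, 0, 349]) cube([81, 836, 16]);
translate([633, 0, 349]) cube([81, 836, 16]);
translate([797, 0, 349]) cube([81, 836, 16]);
translate([961, 0, 349]) cube([81, 836, 16]);
translate([1125, 0, 349]) cube([81, 836, 16]);
translate([1289, 0, 349]) cube([81, 836, 16]);
translate([1453, 0, 349]) cube([81, 836, 16]);
translate([1617, 0, 349]) cube([81, 836, 16]);
translate([1781, 0, 349]) cube([81, 836, 16]);


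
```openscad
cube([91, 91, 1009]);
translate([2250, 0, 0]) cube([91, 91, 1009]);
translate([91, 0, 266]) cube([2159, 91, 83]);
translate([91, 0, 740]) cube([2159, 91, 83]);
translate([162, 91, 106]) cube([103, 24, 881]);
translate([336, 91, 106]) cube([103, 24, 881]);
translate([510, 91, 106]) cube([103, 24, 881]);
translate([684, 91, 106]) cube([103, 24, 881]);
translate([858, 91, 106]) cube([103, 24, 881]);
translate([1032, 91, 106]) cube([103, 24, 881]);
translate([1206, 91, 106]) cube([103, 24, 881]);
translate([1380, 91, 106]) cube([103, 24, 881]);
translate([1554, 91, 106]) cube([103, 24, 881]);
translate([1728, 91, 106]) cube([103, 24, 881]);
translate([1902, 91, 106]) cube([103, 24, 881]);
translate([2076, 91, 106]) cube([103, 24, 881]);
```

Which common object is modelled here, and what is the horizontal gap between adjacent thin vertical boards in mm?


A fence section. The picket gap is 71 mm.

Two posts, two rails, 12 pickets — a fence section. Span 2159 mm holds 12 pickets of 103 mm with 13 equal gaps: ⌊(2159 − 12·103) / 13⌋ = 71 mm.


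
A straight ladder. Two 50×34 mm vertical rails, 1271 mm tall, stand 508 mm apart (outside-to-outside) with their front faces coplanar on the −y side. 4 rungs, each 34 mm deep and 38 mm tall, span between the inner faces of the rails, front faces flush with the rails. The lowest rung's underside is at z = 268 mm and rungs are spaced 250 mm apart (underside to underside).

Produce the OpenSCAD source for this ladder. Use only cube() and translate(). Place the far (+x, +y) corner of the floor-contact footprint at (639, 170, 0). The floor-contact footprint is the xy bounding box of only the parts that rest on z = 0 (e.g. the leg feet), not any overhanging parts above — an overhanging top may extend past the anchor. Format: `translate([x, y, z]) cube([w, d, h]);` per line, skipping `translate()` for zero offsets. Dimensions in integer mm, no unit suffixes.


// rung span = 508 - 2*50 = 408
// rung[k] z = 268 + k*250
translate([131, 136, 0]) cube([50, 34, 1271]);
translate([589, 136, 0]) cube([50, 34, 1271]);
translate([181, 136, 268]) cube([408, 34, 38]);
translate([181, 136, 518]) cube([408, 34, 38]);
translate([181, 136, 768]) cube([408, 34, 38]);
translate([181, 136, 1018]) cube([408, 34, 38]);


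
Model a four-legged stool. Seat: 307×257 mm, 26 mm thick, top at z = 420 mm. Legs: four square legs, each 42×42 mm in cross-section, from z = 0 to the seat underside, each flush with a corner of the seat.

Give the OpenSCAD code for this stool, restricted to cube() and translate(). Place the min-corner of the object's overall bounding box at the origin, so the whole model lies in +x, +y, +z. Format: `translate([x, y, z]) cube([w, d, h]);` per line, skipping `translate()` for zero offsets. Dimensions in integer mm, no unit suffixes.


translate([0, 0, 394]) cube([307, 257, 26]);
cube([42, 42, 394]);
translate([265, 0, 0]) cube([42, 42, 394]);
translate([0, 215, 0]) cube([42, 42, 394]);
translate([265, 215, 0]) cube([42, 42, 394]);


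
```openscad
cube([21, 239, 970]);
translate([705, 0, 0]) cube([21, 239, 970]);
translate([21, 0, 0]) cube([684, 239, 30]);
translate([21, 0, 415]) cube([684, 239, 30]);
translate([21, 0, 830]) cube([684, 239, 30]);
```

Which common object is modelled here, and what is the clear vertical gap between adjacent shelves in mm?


A bookshelf. The clear shelf gap is 385 mm.

Two tall side panels with 3 horizontal boards between them — a bookshelf. The first two shelf undersides are at z = 0 and z = 415; with shelf thickness 30, the clear gap is 415 − 0 − 30 = 385 mm.


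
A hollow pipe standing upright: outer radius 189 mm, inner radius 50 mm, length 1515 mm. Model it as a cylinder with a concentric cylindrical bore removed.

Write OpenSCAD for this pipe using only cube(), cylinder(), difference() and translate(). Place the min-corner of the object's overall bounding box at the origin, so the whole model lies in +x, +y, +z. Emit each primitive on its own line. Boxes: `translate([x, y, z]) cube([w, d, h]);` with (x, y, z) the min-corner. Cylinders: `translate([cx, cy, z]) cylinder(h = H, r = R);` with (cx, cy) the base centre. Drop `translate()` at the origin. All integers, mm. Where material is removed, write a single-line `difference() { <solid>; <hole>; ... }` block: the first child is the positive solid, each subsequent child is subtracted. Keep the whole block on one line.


difference() { translate([189, 189, 0]) cylinder(h = 1515, r = 189); translate([189, 189, 0]) cylinder(h = 1515, r = 50); }


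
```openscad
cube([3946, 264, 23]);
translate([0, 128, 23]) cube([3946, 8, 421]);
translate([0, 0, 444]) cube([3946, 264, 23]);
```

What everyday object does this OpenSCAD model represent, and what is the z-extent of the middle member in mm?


An I-beam. The web height is 421 mm.

Two wide flanges with a thin centred web — an I-beam. Overall 467 mm minus two 23 mm flanges gives a web of 467 − 2·23 = 421 mm.


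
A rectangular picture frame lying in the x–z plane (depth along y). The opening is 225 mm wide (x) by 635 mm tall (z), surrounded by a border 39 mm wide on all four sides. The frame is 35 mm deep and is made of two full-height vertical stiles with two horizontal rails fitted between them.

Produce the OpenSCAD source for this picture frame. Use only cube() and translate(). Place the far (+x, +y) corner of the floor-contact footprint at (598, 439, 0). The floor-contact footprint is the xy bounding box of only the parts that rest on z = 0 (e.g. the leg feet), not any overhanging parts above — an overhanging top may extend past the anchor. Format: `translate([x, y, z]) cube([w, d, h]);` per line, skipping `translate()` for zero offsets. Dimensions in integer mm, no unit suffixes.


translate([295, 404, 0]) cube([39, 35, 713]);
translate([559, 404, 0]) cube([39, 35, 713]);
translate([334, 404, 0]) cube([225, 35, 39]);
translate([334, 404, 674]) cube([225, 35, 39]);


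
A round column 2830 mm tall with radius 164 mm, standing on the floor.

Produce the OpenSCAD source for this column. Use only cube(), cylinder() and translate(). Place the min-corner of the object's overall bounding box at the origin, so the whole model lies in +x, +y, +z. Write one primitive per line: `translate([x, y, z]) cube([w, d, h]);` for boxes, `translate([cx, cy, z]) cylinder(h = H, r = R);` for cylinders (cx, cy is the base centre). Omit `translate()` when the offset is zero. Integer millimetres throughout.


translate([164, 164, 0]) cylinder(h = 2830, r = 164);


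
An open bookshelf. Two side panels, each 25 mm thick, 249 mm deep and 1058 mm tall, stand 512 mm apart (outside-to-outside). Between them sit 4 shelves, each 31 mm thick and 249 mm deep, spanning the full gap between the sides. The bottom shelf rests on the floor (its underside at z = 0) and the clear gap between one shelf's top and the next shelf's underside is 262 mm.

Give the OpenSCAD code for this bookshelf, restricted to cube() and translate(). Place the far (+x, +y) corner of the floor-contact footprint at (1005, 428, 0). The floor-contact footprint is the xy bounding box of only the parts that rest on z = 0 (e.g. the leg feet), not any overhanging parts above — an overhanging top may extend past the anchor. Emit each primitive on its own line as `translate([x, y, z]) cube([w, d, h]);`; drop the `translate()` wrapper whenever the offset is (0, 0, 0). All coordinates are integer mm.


translate([493, 179, 0]) cube([25, 249, 1058]);
translate([980, 179, 0]) cube([25, 249, 1058]);
translate([518, 179, 0]) cube([462, 249, 31]);
translate([518, 179, 293]) cube([462, 249, 31]);
translate([518, 179, 586]) cube([462, 249, 31]);
translate([518, 179, 879]) cube([462, 249, 31]);


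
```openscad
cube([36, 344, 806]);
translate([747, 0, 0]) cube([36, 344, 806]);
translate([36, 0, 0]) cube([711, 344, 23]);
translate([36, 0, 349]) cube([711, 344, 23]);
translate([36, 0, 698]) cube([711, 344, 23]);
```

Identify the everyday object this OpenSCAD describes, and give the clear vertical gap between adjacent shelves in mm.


A bookshelf. The clear shelf gap is 326 mm.

Two tall side panels with 3 horizontal boards between them — a bookshelf. The first two shelf undersides are at z = 0 and z = 349; with shelf thickness 23, the clear gap is 349 − 0 − 23 = 326 mm.


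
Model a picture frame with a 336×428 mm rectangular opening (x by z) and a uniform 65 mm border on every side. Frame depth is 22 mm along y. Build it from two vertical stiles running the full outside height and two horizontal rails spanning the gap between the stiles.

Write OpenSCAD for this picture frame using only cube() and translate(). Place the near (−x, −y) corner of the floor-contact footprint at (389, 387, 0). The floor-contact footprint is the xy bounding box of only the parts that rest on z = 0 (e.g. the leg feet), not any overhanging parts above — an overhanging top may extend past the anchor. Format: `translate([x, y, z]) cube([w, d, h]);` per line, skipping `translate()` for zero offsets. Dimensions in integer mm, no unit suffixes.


translate([389, 387, 0]) cube([65, 22, 558]);
translate([790, 387, 0]) cube([65, 22, 558]);
translate([454, 387, 0]) cube([336, 22, 65]);
translate([454, 387, 493]) cube([336, 22, 65]);


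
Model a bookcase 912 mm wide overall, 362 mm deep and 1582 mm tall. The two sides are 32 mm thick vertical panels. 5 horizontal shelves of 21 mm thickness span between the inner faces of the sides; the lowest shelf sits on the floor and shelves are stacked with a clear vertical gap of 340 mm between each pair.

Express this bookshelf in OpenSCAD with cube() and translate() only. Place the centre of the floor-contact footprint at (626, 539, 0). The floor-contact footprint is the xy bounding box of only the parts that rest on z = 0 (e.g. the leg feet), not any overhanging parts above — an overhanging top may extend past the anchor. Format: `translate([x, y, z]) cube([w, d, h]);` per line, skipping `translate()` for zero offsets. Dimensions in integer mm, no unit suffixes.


translate([170, 358, 0]) cube([32, 362, 1582]);
translate([1050, 358, 0]) cube([32, 362, 1582]);
translate([202, 358, 0]) cube([848, 362, 21]);
translate([202, 358, 361]) cube([848, 362, 21]);
translate([202, 358, 722]) cube([848, 362, 21]);
translate([202, 358, 1083]) cube([848, 362, 21]);
translate([202, 358, 1444]) cube([848, 362, 21]);


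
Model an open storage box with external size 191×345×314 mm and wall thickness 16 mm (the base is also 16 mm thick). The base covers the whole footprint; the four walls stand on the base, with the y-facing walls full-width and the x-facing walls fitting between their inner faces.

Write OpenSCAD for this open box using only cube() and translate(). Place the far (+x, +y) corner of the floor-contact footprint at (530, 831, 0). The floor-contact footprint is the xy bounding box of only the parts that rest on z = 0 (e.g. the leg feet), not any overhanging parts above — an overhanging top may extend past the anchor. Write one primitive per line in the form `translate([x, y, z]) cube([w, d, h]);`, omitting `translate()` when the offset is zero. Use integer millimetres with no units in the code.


translate([339, 486, 0]) cube([191, 345, 16]);
translate([339, 486, 16]) cube([191, 16, 298]);
translate([339, 815, 16]) cube([191, 16, 298]);
translate([339, 502, 16]) cube([16, 313, 298]);
translate([514, 502, 16]) cube([16, 313, 298]);


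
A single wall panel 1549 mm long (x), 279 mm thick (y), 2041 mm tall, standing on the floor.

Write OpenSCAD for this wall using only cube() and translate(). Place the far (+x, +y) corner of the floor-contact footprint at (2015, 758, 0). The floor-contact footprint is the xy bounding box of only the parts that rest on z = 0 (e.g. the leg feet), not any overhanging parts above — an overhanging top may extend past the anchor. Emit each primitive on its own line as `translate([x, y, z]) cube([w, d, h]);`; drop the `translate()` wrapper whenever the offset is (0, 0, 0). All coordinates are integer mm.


translate([466, 479, 0]) cube([1549, 279, 2041]);


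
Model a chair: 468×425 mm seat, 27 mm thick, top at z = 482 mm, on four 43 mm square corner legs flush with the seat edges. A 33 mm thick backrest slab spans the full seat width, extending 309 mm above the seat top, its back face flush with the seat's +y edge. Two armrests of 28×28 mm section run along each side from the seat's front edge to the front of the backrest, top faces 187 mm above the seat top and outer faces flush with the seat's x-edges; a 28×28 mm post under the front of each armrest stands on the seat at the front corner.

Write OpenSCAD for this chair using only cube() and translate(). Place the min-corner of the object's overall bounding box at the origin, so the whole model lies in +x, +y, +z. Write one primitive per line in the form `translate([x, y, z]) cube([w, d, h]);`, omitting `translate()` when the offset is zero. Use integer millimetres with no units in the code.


// leg_h = 482 - 27 = 455
// arm post h = 187 - 28 = 159
translate([0, 0, 455]) cube([468, 425, 27]);
cube([43, 43, 455]);
translate([425, 0, 0]) cube([43, 43, 455]);
translate([0, 382, 0]) cube([43, 43, 455]);
translate([425, 382, 0]) cube([43, 43, 455]);
translate([0, 392, 482]) cube([468, 33, 309]);
translate([0, 0, 641]) cube([28, 392, 28]);
translate([440, 0, 641]) cube([28, 392, 28]);
translate([0, 0, 482]) cube([28, 28, 159]);
translate([440, 0, 482]) cube([28, 28, 159]);


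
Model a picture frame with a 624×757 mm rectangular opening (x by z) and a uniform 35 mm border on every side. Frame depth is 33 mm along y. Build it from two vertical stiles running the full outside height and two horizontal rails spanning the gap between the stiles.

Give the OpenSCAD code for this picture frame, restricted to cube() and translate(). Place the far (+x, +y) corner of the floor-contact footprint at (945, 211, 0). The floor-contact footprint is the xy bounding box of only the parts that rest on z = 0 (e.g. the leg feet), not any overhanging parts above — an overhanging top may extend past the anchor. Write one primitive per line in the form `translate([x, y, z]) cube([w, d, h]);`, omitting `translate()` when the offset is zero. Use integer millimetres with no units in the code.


translate([251, 178, 0]) cube([35, 33, 827]);
translate([910, 178, 0]) cube([35, 33, 827]);
translate([286, 178, 0]) cube([624, 33, 35]);
translate([286, 178, 792]) cube([624, 33, 35]);


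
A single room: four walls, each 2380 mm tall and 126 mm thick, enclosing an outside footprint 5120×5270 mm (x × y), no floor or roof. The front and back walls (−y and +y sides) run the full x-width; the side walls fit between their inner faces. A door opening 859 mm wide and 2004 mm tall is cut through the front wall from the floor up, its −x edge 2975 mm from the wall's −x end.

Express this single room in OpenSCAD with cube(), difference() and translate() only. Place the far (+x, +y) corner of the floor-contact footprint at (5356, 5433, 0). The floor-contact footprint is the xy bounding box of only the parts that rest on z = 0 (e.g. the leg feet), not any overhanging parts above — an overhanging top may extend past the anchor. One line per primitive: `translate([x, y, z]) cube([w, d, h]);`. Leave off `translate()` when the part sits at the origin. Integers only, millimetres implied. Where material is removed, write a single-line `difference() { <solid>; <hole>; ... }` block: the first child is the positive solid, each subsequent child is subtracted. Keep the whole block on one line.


difference() { translate([236, 163, 0]) cube([5120, 126, 2380]); translate([3211, 163, 0]) cube([859, 126, 2004]); }
translate([236, 5307, 0]) cube([5120, 126, 2380]);
translate([236, 289, 0]) cube([126, 5018, 2380]);
translate([5230, 289, 0]) cube([126, 5018, 2380]);


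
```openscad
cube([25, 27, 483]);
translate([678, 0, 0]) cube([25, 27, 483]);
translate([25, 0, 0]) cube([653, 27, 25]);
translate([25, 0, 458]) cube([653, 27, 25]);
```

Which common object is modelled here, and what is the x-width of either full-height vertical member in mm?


A picture frame. The border width is 25 mm.

Four thin pieces enclosing a rectangular opening — a picture frame. The two full-height stiles are 483 mm tall; the top rail sits at z = 458 and is 25 mm tall, so the border above the opening is 483 − 458 = 25 mm, matching the stile x-width.


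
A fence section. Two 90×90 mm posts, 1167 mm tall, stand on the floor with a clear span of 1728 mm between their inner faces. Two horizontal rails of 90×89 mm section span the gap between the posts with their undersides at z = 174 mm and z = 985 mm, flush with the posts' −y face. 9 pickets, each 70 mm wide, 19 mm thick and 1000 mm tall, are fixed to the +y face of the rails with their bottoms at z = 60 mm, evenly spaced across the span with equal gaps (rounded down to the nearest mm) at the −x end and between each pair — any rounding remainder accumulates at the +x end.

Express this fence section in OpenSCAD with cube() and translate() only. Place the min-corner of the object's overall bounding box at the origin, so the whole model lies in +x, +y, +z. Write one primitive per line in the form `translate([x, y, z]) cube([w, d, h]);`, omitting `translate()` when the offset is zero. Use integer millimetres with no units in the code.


cube([90, 90, 1167]);
translate([1818, 0, 0]) cube([90, 90, 1167]);
translate([90, 0, 174]) cube([1728, 90, 89]);
translate([90, 0, 985]) cube([1728, 90, 89]);
translate([199, 90, 60]) cube([70, 19, 1000]);
translate([378, 90, 60]) cube([70, 19, 1000]);
translate([557, 90, 60]) cube([70, 19, 1000]);
translate([736, 90, 60]) cube([70, 19, 1000]);
translate([915, 90, 60]) cube([70, 19, 1000]);
translate([1094, 90, 60]) cube([70, 19, 1000]);
translate([1273, 90, 60]) cube([70, 19, 1000]);
translate([1452, 90, 60]) cube([70, 19, 1000]);
translate([1631, 90, 60]) cube([70, 19, 1000]);


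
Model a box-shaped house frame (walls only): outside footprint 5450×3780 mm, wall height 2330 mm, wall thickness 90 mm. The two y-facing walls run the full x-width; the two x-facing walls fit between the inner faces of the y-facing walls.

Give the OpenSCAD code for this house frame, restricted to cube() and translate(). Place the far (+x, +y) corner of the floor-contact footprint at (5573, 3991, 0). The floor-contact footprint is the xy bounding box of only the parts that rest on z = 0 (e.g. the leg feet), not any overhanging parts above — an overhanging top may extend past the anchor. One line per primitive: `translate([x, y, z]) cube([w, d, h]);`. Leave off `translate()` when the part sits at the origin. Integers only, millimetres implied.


translate([123, 211, 0]) cube([5450, 90, 2330]);
translate([123, 3901, 0]) cube([5450, 90, 2330]);
translate([123, 301, 0]) cube([90, 3600, 2330]);
translate([5483, 301, 0]) cube([90, 3600, 2330]);


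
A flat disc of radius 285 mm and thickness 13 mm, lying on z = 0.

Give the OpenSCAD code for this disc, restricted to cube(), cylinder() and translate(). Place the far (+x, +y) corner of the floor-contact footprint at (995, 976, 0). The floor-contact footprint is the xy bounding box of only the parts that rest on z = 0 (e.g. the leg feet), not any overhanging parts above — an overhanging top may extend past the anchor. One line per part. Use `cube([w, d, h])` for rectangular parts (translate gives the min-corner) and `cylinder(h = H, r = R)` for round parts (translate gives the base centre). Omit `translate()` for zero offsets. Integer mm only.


translate([710, 691, 0]) cylinder(h = 13, r = 285);


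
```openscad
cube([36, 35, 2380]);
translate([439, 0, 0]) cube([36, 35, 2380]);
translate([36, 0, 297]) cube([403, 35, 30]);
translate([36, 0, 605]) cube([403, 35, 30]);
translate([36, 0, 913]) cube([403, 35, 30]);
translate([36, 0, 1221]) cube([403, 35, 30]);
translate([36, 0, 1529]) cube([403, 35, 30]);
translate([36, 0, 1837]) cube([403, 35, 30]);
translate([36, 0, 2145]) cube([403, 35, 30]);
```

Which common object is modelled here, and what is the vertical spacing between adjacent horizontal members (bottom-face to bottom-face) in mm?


A ladder. The rung spacing is 308 mm.

Two tall 36×35 posts with 7 short bars between them — a ladder. Adjacent rungs sit at z = 297 and z = 605, so the spacing is 605 − 297 = 308 mm.


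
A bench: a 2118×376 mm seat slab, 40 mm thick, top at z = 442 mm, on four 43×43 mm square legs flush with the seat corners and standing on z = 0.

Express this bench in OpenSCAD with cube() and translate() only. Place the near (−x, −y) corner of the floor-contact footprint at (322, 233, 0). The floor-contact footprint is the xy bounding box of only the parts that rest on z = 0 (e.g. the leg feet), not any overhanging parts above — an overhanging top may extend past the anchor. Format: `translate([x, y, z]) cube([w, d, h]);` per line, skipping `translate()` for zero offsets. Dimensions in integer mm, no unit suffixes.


// leg_h = 442 − 40 = 402
translate([322, 233, 402]) cube([2118, 376, 40]);
translate([322, 233, 0]) cube([43, 43, 402]);
translate([322, 566, 0]) cube([43, 43, 402]);
translate([2397, 233, 0]) cube([43, 43, 402]);
translate([2397, 566, 0]) cube([43, 43, 402]);


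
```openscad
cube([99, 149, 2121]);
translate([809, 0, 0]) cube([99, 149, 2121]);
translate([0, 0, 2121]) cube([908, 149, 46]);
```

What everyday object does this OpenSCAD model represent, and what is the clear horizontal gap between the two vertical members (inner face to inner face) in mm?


A door frame. The clear opening width is 710 mm.

Two 2121 mm tall posts with a header on top — a door frame. The left jamb is 99 mm wide at x = 0; the right jamb starts at x = 809. The clear opening is 809 − 99 = 710 mm.


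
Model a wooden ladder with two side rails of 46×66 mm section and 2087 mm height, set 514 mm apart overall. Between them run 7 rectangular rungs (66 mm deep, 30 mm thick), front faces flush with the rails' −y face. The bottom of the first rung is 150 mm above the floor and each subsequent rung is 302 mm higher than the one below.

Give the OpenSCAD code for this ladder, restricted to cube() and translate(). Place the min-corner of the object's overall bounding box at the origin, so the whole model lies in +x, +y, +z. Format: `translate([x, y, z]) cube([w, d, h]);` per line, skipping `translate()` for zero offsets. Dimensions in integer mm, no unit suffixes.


cube([46, 66, 2087]);
translate([468, 0, 0]) cube([46, 66, 2087]);
translate([46, 0, 150]) cube([422, 66, 30]);
translate([46, 0, 452]) cube([422, 66, 30]);
translate([46, 0, 754]) cube([422, 66, 30]);
translate([46, 0, 1056]) cube([422, 66, 30]);
translate([46, 0, 1358]) cube([422, 66, 30]);
translate([46, 0, 1660]) cube([422, 66, 30]);
translate([46, 0, 1962]) cube([422, 66, 30]);


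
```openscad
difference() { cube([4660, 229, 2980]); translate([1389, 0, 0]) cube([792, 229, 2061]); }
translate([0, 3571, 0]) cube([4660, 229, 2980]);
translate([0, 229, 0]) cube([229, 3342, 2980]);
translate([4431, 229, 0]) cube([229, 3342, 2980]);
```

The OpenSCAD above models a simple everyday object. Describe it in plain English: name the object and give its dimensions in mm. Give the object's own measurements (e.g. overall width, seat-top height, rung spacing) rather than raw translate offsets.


A single room: four walls, each 2980 mm tall and 229 mm thick, enclosing an outside footprint 4660×3800 mm (x × y), no floor or roof. The front and back walls (−y and +y sides) run the full x-width; the side walls fit between their inner faces. A door opening 792 mm wide and 2061 mm tall is cut through the front wall from the floor up, its −x edge 1389 mm from the wall's −x end.
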